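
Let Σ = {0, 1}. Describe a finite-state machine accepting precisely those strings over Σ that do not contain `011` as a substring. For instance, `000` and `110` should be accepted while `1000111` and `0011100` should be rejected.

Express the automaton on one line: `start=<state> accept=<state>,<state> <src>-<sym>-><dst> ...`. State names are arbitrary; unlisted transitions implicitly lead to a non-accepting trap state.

start=A accept=A,B,C A-0->B A-1->A B-0->B B-1->C C-0->B C-1->D D-0->D D-1->D

This is the complement of 'contains `011`'. Use the same substring-matching states — A through D holding how much of `011` has just been matched — but flip the accepting set: everything except the trap D accepts.
4 states suffice.
       0  1 
>* A   B  A 
 * B   B  C 
 * C   B  D 
   D   D  D 
(> = start, * = accepting)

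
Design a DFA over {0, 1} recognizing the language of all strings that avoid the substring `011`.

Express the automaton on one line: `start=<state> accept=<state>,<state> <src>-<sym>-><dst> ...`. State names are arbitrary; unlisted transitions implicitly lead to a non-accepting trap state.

start=A accept=A,B,C A-0->B A-1->A B-0->B B-1->C C-0->B C-1->D D-0->D D-1->D

Track partial matches of the forbidden pattern `011`. State D is a dead state reached once `011` has occurred; every other state accepts. A means no part of `011` is currently matched.
4 states suffice.
       0  1 
>* A   B  A 
 * B   B  C 
 * C   B  D 
   D   D  D 
(> = start, * = accepting)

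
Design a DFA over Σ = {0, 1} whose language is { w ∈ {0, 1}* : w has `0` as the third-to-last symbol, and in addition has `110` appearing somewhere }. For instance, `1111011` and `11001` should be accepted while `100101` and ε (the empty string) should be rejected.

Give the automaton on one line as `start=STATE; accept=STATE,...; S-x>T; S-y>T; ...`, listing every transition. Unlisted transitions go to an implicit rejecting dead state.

Handle the two conditions separately and then intersect. The first has 15 states tracking the last 3 symbols read; the second has 4 states tracking whether and how much of `110` has been seen. A product state is a pair (one from each), accepting exactly when both do.
With 22 states:
       0  1 
>  A   B  C 
   B   D  E 
   C   F  G 
   D   H  I 
   E   J  K 
   F   L  M 
   G   N  O 
   H   H  I 
   I   J  K 
   J   L  M 
   K   N  O 
   L   H  I 
   M   J  K 
   N   P  Q 
   O   N  O 
   P   R  S 
   Q   T  U 
 * R   R  S 
 * S   T  U 
 * T   P  Q 
 * U   N  V 
   V   N  V 
(> = start, * = accepting)

start=A; accept=R,S,T,U; A-0>B; A-1>C; B-0>D; B-1>E; C-0>F; C-1>G; D-0>H; D-1>I; E-0>J; E-1>K; F-0>L; F-1>M; G-0>N; G-1>O; H-0>H; H-1>I; I-0>J; I-1>K; J-0>L; J-1>M; K-0>N; K-1>O; L-0>H; L-1>I; M-0>J; M-1>K; N-0>P; N-1>Q; O-0>N; O-1>O; P-0>R; P-1>S; Q-0>T; Q-1>U; R-0>R; R-1>S; S-0>T; S-1>U; T-0>P; T-1>Q; U-0>N; U-1>V; V-0>N; V-1>V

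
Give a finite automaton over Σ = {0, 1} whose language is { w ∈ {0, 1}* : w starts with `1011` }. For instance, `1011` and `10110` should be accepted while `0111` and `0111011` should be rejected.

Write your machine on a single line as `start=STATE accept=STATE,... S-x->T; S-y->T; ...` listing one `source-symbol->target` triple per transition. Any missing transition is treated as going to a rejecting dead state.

Check the first 4 symbols one by one: q0 through q3 record how many have matched `1011` so far; any wrong symbol goes to the dead state q5. After all 4 match we enter the accepting sink q4.
With 6 states:
        0   1  
>  q0   q5  q1 
   q1   q2  q5 
   q2   q5  q3 
   q3   q5  q4 
 * q4   q4  q4 
   q5   q5  q5 
(> = start, * = accepting)

start=q0; accept=q4; q0-0->q5; q0-1->q1; q1-0->q2; q1-1->q5; q2-0->q5; q2-1->q3; q3-0->q5; q3-1->q4; q4-0->q4; q4-1->q4; q5-0->q5; q5-1->q5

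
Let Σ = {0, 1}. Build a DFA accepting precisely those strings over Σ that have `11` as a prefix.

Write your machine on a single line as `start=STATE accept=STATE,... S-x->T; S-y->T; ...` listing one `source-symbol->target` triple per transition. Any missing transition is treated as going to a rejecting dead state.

Check the first 2 symbols one by one: S0 through S1 record how many have matched `11` so far; any wrong symbol goes to the dead state S3. After all 2 match we enter the accepting sink S2.
4 states suffice.
        0   1  
>  S0   S3  S1 
   S1   S3  S2 
 * S2   S2  S2 
   S3   S3  S3 
(> = start, * = accepting)

start=S0; accept=S2; S0-0->S3; S0-1->S1; S1-0->S3; S1-1->S2; S2-0->S2; S2-1->S2; S3-0->S3; S3-1->S3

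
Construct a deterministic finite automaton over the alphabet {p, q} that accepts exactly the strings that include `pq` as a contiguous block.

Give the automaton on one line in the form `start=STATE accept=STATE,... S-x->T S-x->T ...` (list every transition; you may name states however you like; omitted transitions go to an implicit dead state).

start=A accept=C A-p->B A-q->A B-p->B B-q->C C-p->C C-q->C

States A..B record the length of the longest prefix of `pq` that matches the current input suffix. Reaching C means `pq` has been seen, and we stay there forever. Accept from C.
3 states suffice.
       p  q 
>  A   B  A 
   B   B  C 
 * C   C  C 
(> = start, * = accepting)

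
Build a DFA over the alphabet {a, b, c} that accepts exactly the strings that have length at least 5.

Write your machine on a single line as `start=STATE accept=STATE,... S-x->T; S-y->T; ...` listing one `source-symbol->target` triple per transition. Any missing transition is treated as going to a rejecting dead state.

We only need to distinguish lengths 0, 1, …, 5, and '>5'. Chain q0 → q1 → q2 → q3 → q4 → q5 → q6 on every symbol, with q6 looping. Accepting states: {q5, q6}.
7 states suffice.
        a   b   c  
>  q0   q1  q1  q1 
   q1   q2  q2  q2 
   q2   q3  q3  q3 
   q3   q4  q4  q4 
   q4   q5  q5  q5 
 * q5   q6  q6  q6 
 * q6   q6  q6  q6 
(> = start, * = accepting)

start=q0; accept=q5,q6; q0-a->q1; q0-b->q1; q0-c->q1; q1-a->q2; q1-b->q2; q1-c->q2; q2-a->q3; q2-b->q3; q2-c->q3; q3-a->q4; q3-b->q4; q3-c->q4; q4-a->q5; q4-b->q5; q4-c->q5; q5-a->q6; q5-b->q6; q5-c->q6; q6-a->q6; q6-b->q6; q6-c->q6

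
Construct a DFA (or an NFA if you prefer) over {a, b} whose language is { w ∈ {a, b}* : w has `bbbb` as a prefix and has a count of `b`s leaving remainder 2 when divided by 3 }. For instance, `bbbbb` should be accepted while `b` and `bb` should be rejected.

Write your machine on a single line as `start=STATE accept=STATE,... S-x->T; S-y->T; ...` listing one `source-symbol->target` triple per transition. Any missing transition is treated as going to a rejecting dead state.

start=q0; accept=q6; q0-a->q1; q0-b->q2; q1-a->q1; q1-b->q1; q2-a->q1; q2-b->q3; q3-a->q1; q3-b->q4; q4-a->q1; q4-b->q5; q5-a->q5; q5-b->q6; q6-a->q6; q6-b->q7; q7-a->q7; q7-b->q5

Build one automaton per condition and run them in lockstep. The first has 6 states tracking whether the input so far still matches the prefix `bbbb`; the second has 3 states tracking the count of `b`s modulo 3. A product state is a pair (one from each), accepting exactly when both do. After merging equivalent states the machine shrinks.
        a   b  
>  q0   q1  q2 
   q1   q1  q1 
   q2   q1  q3 
   q3   q1  q4 
   q4   q1  q5 
   q5   q5  q6 
 * q6   q6  q7 
   q7   q7  q5 
(> = start, * = accepting)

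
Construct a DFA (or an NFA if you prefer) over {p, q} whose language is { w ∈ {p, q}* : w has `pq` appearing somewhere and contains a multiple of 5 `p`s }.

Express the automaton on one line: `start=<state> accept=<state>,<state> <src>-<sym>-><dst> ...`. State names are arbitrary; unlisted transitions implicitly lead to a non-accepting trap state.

start=A accept=K A-p->B A-q->A B-p->C B-q->D C-p->E C-q->F D-p->F D-q->D E-p->G E-q->H F-p->H F-q->F G-p->I G-q->J H-p->J H-q->H I-p->B I-q->K J-p->K J-q->J K-p->D K-q->K

Handle the two conditions separately and then intersect. The first has 3 states tracking whether and how much of `pq` has been seen; the second has 5 states tracking the count of `p`s modulo 5. A product state is a pair (one from each), accepting exactly when both do.
An 11-state machine:
       p  q 
>  A   B  A 
   B   C  D 
   C   E  F 
   D   F  D 
   E   G  H 
   F   H  F 
   G   I  J 
   H   J  H 
   I   B  K 
   J   K  J 
 * K   D  K 
(> = start, * = accepting)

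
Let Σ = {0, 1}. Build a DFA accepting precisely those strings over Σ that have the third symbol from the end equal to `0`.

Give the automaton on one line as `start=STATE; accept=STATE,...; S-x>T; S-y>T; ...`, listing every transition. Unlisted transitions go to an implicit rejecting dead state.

start=q0; accept=q7,q8,q9,q10; q0-0>q1; q0-1>q2; q1-0>q3; q1-1>q4; q2-0>q5; q2-1>q6; q3-0>q7; q3-1>q8; q4-0>q9; q4-1>q10; q5-0>q11; q5-1>q12; q6-0>q13; q6-1>q14; q7-0>q7; q7-1>q8; q8-0>q9; q8-1>q10; q9-0>q11; q9-1>q12; q10-0>q13; q10-1>q14; q11-0>q7; q11-1>q8; q12-0>q9; q12-1>q10; q13-0>q11; q13-1>q12; q14-0>q13; q14-1>q14

A DFA must remember the last 3 symbols (since which symbol is third-to-last isn't known until the input ends). Use one state per possible window of the last ≤3 symbols; accept from those whose window starts with `0`.
A 15-state machine:
          0    1  
>  q0     q1   q2 
   q1     q3   q4 
   q2     q5   q6 
   q3     q7   q8 
   q4     q9  q10 
   q5    q11  q12 
   q6    q13  q14 
 * q7     q7   q8 
 * q8     q9  q10 
 * q9    q11  q12 
 * q10   q13  q14 
   q11    q7   q8 
   q12    q9  q10 
   q13   q11  q12 
   q14   q13  q14 
(> = start, * = accepting)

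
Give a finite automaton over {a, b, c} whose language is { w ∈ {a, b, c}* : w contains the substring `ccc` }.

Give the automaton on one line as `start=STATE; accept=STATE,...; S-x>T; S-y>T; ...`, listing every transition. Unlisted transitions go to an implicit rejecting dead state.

States s0..s2 record the length of the longest prefix of `ccc` that matches the current input suffix. Reaching s3 means `ccc` has been seen, and we stay there forever. Accept from s3.
A 4-state machine:
        a   b   c  
>  s0   s0  s0  s1 
   s1   s0  s0  s2 
   s2   s0  s0  s3 
 * s3   s3  s3  s3 
(> = start, * = accepting)

start=s0; accept=s3; s0-a>s0; s0-b>s0; s0-c>s1; s1-a>s0; s1-b>s0; s1-c>s2; s2-a>s0; s2-b>s0; s2-c>s3; s3-a>s3; s3-b>s3; s3-c>s3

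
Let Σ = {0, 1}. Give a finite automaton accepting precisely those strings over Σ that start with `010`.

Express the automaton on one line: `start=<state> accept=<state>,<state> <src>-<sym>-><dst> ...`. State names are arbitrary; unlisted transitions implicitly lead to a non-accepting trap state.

start=q0 accept=q3 q0-0->q1 q0-1->q4 q1-0->q4 q1-1->q2 q2-0->q3 q2-1->q4 q3-0->q3 q3-1->q3 q4-0->q4 q4-1->q4

Check the first 3 symbols one by one: q0 through q2 record how many have matched `010` so far; any wrong symbol goes to the dead state q4. After all 3 match we enter the accepting sink q3.
        0   1  
>  q0   q1  q4 
   q1   q4  q2 
   q2   q3  q4 
 * q3   q3  q3 
   q4   q4  q4 
(> = start, * = accepting)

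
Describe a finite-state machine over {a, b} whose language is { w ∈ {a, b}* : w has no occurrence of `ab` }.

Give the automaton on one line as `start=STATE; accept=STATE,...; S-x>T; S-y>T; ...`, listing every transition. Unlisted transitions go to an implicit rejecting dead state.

Track partial matches of the forbidden pattern `ab`. State S2 is a dead state reached once `ab` has occurred; every other state accepts. S0 means no part of `ab` is currently matched.
With 3 states:
        a   b  
>* S0   S1  S0 
 * S1   S1  S2 
   S2   S2  S2 
(> = start, * = accepting)

start=S0; accept=S0,S1; S0-a>S1; S0-b>S0; S1-a>S1; S1-b>S2; S2-a>S2; S2-b>S2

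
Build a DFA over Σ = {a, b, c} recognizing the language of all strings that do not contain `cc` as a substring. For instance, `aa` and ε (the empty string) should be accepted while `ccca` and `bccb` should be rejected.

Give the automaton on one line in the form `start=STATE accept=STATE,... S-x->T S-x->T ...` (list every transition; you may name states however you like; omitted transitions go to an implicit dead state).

start=q0 accept=q0,q1 q0-a->q0 q0-b->q0 q0-c->q1 q1-a->q0 q1-b->q0 q1-c->q2 q2-a->q2 q2-b->q2 q2-c->q2

This is the complement of 'contains `cc`'. Use the same substring-matching states — q0 through q2 holding how much of `cc` has just been matched — but flip the accepting set: everything except the trap q2 accepts.
With 3 states:
        a   b   c  
>* q0   q0  q0  q1 
 * q1   q0  q0  q2 
   q2   q2  q2  q2 
(> = start, * = accepting)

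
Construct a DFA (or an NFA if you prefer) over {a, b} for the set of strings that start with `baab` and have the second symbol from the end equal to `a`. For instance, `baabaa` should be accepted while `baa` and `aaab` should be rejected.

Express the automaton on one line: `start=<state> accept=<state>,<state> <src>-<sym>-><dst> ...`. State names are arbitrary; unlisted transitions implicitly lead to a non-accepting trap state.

start=s0 accept=s5,s8 s0-a->s1 s0-b->s2 s1-a->s1 s1-b->s1 s2-a->s3 s2-b->s1 s3-a->s4 s3-b->s1 s4-a->s1 s4-b->s5 s5-a->s6 s5-b->s7 s6-a->s8 s6-b->s5 s7-a->s6 s7-b->s7 s8-a->s8 s8-b->s5

Handle the two conditions separately and then intersect. One (6 states) tracks whether the input so far still matches the prefix `baab`; the other (7 states) tracks the last 2 symbols read. Each combined state is a pair, one component from each; accept when both components accept. After merging equivalent states the machine shrinks.
A 9-state machine:
        a   b  
>  s0   s1  s2 
   s1   s1  s1 
   s2   s3  s1 
   s3   s4  s1 
   s4   s1  s5 
 * s5   s6  s7 
   s6   s8  s5 
   s7   s6  s7 
 * s8   s8  s5 
(> = start, * = accepting)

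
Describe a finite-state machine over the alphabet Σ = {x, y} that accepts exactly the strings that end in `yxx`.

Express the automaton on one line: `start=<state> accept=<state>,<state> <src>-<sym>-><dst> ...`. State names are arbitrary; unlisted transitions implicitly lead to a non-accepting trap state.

Let each state record the length of the longest suffix of the input read so far that is also a prefix of `yxx`. s1 means the last symbol is `y`; s2 means the last 2 symbols are `yx`; s3 means the last 3 symbols are `yxx`. Accept only at s3, where the string currently ends in `yxx`.
        x   y  
>  s0   s0  s1 
   s1   s2  s1 
   s2   s3  s1 
 * s3   s0  s1 
(> = start, * = accepting)

start=s0 accept=s3 s0-x->s0 s0-y->s1 s1-x->s2 s1-y->s1 s2-x->s3 s2-y->s1 s3-x->s0 s3-y->s1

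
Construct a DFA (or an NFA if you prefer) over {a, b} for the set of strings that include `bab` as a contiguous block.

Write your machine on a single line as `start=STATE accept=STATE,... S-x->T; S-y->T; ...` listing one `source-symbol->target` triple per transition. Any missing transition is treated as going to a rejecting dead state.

States q0..q2 record the length of the longest prefix of `bab` that matches the current input suffix. Reaching q3 means `bab` has been seen, and we stay there forever. Accept from q3.
A 4-state machine:
        a   b  
>  q0   q0  q1 
   q1   q2  q1 
   q2   q0  q3 
 * q3   q3  q3 
(> = start, * = accepting)

start=q0; accept=q3; q0-a->q0; q0-b->q1; q1-a->q2; q1-b->q1; q2-a->q0; q2-b->q3; q3-a->q3; q3-b->q3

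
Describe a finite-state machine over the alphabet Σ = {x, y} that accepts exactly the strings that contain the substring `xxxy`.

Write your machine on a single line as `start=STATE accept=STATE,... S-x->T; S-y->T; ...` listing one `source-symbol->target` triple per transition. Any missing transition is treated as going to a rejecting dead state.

States s0..s3 record the length of the longest prefix of `xxxy` that matches the current input suffix. Reaching s4 means `xxxy` has been seen, and we stay there forever. Accept from s4.
A 5-state machine:
        x   y  
>  s0   s1  s0 
   s1   s2  s0 
   s2   s3  s0 
   s3   s3  s4 
 * s4   s4  s4 
(> = start, * = accepting)

start=s0; accept=s4; s0-x->s1; s0-y->s0; s1-x->s2; s1-y->s0; s2-x->s3; s2-y->s0; s3-x->s3; s3-y->s4; s4-x->s4; s4-y->s4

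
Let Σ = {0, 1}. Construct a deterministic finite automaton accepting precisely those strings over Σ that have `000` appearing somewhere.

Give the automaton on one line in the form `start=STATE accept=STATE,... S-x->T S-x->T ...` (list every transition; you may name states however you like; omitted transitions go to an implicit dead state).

States A..C record the length of the longest prefix of `000` that matches the current input suffix. Reaching D means `000` has been seen, and we stay there forever. Accept from D.
       0  1 
>  A   B  A 
   B   C  A 
   C   D  A 
 * D   D  D 
(> = start, * = accepting)

start=A accept=D A-0->B A-1->A B-0->C B-1->A C-0->D C-1->A D-0->D D-1->D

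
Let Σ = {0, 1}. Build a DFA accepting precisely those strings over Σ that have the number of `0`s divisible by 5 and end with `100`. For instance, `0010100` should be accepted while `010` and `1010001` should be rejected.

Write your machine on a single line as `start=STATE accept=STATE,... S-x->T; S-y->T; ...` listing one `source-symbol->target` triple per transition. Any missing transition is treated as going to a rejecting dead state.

start=q0; accept=q7; q0-0->q1; q0-1->q0; q1-0->q2; q1-1->q1; q2-0->q3; q2-1->q2; q3-0->q4; q3-1->q5; q4-0->q0; q4-1->q4; q5-0->q6; q5-1->q5; q6-0->q7; q6-1->q4; q7-0->q1; q7-1->q0

Handle the two conditions separately and then intersect. One (5 states) tracks the count of `0`s modulo 5; the other (4 states) tracks how much of the suffix `100` has currently been matched. Each combined state is a pair, one component from each; accept when both components accept. After merging equivalent states the machine shrinks.
An 8-state machine:
        0   1  
>  q0   q1  q0 
   q1   q2  q1 
   q2   q3  q2 
   q3   q4  q5 
   q4   q0  q4 
   q5   q6  q5 
   q6   q7  q4 
 * q7   q1  q0 
(> = start, * = accepting)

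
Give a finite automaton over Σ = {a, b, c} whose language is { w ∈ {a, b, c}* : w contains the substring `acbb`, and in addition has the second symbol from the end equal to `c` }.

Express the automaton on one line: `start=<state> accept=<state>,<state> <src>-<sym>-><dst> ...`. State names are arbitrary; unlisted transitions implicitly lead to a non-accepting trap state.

start=q0 accept=q6,q7 q0-a->q1 q0-b->q0 q0-c->q0 q1-a->q1 q1-b->q0 q1-c->q2 q2-a->q1 q2-b->q3 q2-c->q0 q3-a->q1 q3-b->q4 q3-c->q0 q4-a->q4 q4-b->q4 q4-c->q5 q5-a->q6 q5-b->q6 q5-c->q7 q6-a->q4 q6-b->q4 q6-c->q5 q7-a->q6 q7-b->q6 q7-c->q7

Run two small machines in parallel and take their product. The first has 5 states tracking whether and how much of `acbb` has been seen; the second has 13 states tracking the last 2 symbols read. A product state is a pair (one from each), accepting exactly when both do. After merging equivalent states the machine shrinks.
With 8 states:
        a   b   c  
>  q0   q1  q0  q0 
   q1   q1  q0  q2 
   q2   q1  q3  q0 
   q3   q1  q4  q0 
   q4   q4  q4  q5 
   q5   q6  q6  q7 
 * q6   q4  q4  q5 
 * q7   q6  q6  q7 
(> = start, * = accepting)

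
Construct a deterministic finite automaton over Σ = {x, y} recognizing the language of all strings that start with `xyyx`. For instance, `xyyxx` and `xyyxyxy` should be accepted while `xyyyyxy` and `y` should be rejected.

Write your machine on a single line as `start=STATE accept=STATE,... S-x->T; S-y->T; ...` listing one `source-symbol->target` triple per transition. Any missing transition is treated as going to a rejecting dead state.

start=S0; accept=S4; S0-x->S1; S0-y->S5; S1-x->S5; S1-y->S2; S2-x->S5; S2-y->S3; S3-x->S4; S3-y->S5; S4-x->S4; S4-y->S4; S5-x->S5; S5-y->S5

Walk along `xyyx` while the input agrees: from S0 take `x` to S1, and so on. Any deviation drops to the rejecting sink S5. Once S4 is reached the prefix is confirmed and every continuation is accepted.
        x   y  
>  S0   S1  S5 
   S1   S5  S2 
   S2   S5  S3 
   S3   S4  S5 
 * S4   S4  S4 
   S5   S5  S5 
(> = start, * = accepting)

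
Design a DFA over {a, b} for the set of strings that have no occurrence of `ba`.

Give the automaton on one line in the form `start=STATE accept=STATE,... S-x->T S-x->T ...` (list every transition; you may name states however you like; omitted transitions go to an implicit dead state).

Track partial matches of the forbidden pattern `ba`. State s2 is a dead state reached once `ba` has occurred; every other state accepts. s0 means no part of `ba` is currently matched.
        a   b  
>* s0   s0  s1 
 * s1   s2  s1 
   s2   s2  s2 
(> = start, * = accepting)

start=s0 accept=s0,s1 s0-a->s0 s0-b->s1 s1-a->s2 s1-b->s1 s2-a->s2 s2-b->s2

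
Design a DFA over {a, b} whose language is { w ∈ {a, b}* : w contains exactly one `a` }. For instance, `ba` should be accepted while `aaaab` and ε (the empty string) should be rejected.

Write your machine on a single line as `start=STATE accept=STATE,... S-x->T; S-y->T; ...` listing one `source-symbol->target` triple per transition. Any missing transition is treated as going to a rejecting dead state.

Only the number of `a`s matters, and only up to 2. Make a chain S0 → S1 → S2 advanced by each `a` (with S2 absorbing); every other symbol self-loops. The accepting set is {S1}.
3 states suffice.
        a   b  
>  S0   S1  S0 
 * S1   S2  S1 
   S2   S2  S2 
(> = start, * = accepting)

start=S0; accept=S1; S0-a->S1; S0-b->S0; S1-a->S2; S1-b->S1; S2-a->S2; S2-b->S2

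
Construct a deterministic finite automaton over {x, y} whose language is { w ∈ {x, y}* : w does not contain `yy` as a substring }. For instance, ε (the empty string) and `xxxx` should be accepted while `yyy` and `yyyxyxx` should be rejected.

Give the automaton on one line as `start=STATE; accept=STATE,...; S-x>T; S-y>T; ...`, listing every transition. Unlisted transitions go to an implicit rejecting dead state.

Track partial matches of the forbidden pattern `yy`. State s2 is a dead state reached once `yy` has occurred; every other state accepts. s0 means no part of `yy` is currently matched.
A 3-state machine:
        x   y  
>* s0   s0  s1 
 * s1   s0  s2 
   s2   s2  s2 
(> = start, * = accepting)

start=s0; accept=s0,s1; s0-x>s0; s0-y>s1; s1-x>s0; s1-y>s2; s2-x>s2; s2-y>s2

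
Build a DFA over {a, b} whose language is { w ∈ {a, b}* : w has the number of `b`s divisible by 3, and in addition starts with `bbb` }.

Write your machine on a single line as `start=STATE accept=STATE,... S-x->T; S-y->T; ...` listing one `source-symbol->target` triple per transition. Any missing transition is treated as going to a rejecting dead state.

Build one automaton per condition and run them in lockstep. The first has 3 states tracking the count of `b`s modulo 3; the second has 5 states tracking whether the input so far still matches the prefix `bbb`. A product state is a pair (one from each), accepting exactly when both do.
A 9-state machine:
        a   b  
>  S0   S1  S2 
   S1   S1  S3 
   S2   S3  S4 
   S3   S3  S5 
   S4   S5  S6 
   S5   S5  S1 
 * S6   S6  S7 
   S7   S7  S8 
   S8   S8  S6 
(> = start, * = accepting)

start=S0; accept=S6; S0-a->S1; S0-b->S2; S1-a->S1; S1-b->S3; S2-a->S3; S2-b->S4; S3-a->S3; S3-b->S5; S4-a->S5; S4-b->S6; S5-a->S5; S5-b->S1; S6-a->S6; S6-b->S7; S7-a->S7; S7-b->S8; S8-a->S8; S8-b->S6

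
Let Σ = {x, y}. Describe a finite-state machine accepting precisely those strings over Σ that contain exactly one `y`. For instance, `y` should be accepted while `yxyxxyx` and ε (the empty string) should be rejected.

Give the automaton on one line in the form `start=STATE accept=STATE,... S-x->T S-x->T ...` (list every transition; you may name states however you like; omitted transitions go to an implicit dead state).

Only the number of `y`s matters, and only up to 2. Make a chain S0 → S1 → S2 advanced by each `y` (with S2 absorbing); every other symbol self-loops. The accepting set is {S1}.
With 3 states:
        x   y  
>  S0   S0  S1 
 * S1   S1  S2 
   S2   S2  S2 
(> = start, * = accepting)

start=S0 accept=S1 S0-x->S0 S0-y->S1 S1-x->S1 S1-y->S2 S2-x->S2 S2-y->S2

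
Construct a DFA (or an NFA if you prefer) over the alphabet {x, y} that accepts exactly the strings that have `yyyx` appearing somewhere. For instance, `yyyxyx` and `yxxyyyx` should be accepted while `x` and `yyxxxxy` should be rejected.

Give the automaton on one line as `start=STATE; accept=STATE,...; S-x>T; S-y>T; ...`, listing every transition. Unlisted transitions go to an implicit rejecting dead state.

start=q0; accept=q4; q0-x>q0; q0-y>q1; q1-x>q0; q1-y>q2; q2-x>q0; q2-y>q3; q3-x>q4; q3-y>q3; q4-x>q4; q4-y>q4

States q0..q3 record the length of the longest prefix of `yyyx` that matches the current input suffix. Reaching q4 means `yyyx` has been seen, and we stay there forever. Accept from q4.
        x   y  
>  q0   q0  q1 
   q1   q0  q2 
   q2   q0  q3 
   q3   q4  q3 
 * q4   q4  q4 
(> = start, * = accepting)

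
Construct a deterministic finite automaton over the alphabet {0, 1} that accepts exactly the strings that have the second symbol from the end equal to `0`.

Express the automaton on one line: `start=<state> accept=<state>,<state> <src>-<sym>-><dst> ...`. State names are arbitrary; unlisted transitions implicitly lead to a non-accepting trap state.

A DFA must remember the last 2 symbols (since which symbol is second-to-last isn't known until the input ends). Use one state per possible window of the last ≤2 symbols; accept from those whose window starts with `0`.
A 7-state machine:
        0   1  
>  q0   q1  q2 
   q1   q3  q4 
   q2   q5  q6 
 * q3   q3  q4 
 * q4   q5  q6 
   q5   q3  q4 
   q6   q5  q6 
(> = start, * = accepting)

start=q0 accept=q3,q4 q0-0->q1 q0-1->q2 q1-0->q3 q1-1->q4 q2-0->q5 q2-1->q6 q3-0->q3 q3-1->q4 q4-0->q5 q4-1->q6 q5-0->q3 q5-1->q4 q6-0->q5 q6-1->q6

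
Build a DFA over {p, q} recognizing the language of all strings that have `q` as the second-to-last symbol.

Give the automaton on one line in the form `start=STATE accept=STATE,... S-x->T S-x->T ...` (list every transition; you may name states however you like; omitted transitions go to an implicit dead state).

start=s0 accept=s5,s6 s0-p->s1 s0-q->s2 s1-p->s3 s1-q->s4 s2-p->s5 s2-q->s6 s3-p->s3 s3-q->s4 s4-p->s5 s4-q->s6 s5-p->s3 s5-q->s4 s6-p->s5 s6-q->s6

Because acceptance depends on a position counted from the end, the machine has to buffer the most recent 2 symbols. Make each state the string of the last up-to-2 symbols read; on input `x` shift the window left and append `x`. Accept when the buffered window has length 2 and begins with `q`.
7 states suffice.
        p   q  
>  s0   s1  s2 
   s1   s3  s4 
   s2   s5  s6 
   s3   s3  s4 
   s4   s5  s6 
 * s5   s3  s4 
 * s6   s5  s6 
(> = start, * = accepting)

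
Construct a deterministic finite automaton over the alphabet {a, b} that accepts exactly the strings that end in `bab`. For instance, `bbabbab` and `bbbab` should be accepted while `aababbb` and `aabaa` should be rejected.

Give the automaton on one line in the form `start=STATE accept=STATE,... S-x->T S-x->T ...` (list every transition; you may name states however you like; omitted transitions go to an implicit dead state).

start=q0 accept=q3 q0-a->q0 q0-b->q1 q1-a->q2 q1-b->q1 q2-a->q0 q2-b->q3 q3-a->q2 q3-b->q1

Remember how much of `bab` the current input suffix matches. State q0 means no match yet; q1 means the last symbol is `b`; q2 means the last 2 symbols are `ba`; q3 means the last 3 symbols are `bab`. Only q3 accepts. On a mismatch, fall back to the longest proper suffix that is still a prefix of `bab`.
With 4 states:
        a   b  
>  q0   q0  q1 
   q1   q2  q1 
   q2   q0  q3 
 * q3   q2  q1 
(> = start, * = accepting)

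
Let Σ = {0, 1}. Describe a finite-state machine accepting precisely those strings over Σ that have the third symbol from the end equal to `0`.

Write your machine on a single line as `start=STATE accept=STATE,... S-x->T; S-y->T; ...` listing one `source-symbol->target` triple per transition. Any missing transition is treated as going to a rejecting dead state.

Because acceptance depends on a position counted from the end, the machine has to buffer the most recent 3 symbols. Make each state the string of the last up-to-3 symbols read; on input `x` shift the window left and append `x`. Accept when the buffered window has length 3 and begins with `0`.
15 states suffice.
          0    1  
>  s0     s1   s2 
   s1     s3   s4 
   s2     s5   s6 
   s3     s7   s8 
   s4     s9  s10 
   s5    s11  s12 
   s6    s13  s14 
 * s7     s7   s8 
 * s8     s9  s10 
 * s9    s11  s12 
 * s10   s13  s14 
   s11    s7   s8 
   s12    s9  s10 
   s13   s11  s12 
   s14   s13  s14 
(> = start, * = accepting)

start=s0; accept=s7,s8,s9,s10; s0-0->s1; s0-1->s2; s1-0->s3; s1-1->s4; s2-0->s5; s2-1->s6; s3-0->s7; s3-1->s8; s4-0->s9; s4-1->s10; s5-0->s11; s5-1->s12; s6-0->s13; s6-1->s14; s7-0->s7; s7-1->s8; s8-0->s9; s8-1->s10; s9-0->s11; s9-1->s12; s10-0->s13; s10-1->s14; s11-0->s7; s11-1->s8; s12-0->s9; s12-1->s10; s13-0->s11; s13-1->s12; s14-0->s13; s14-1->s14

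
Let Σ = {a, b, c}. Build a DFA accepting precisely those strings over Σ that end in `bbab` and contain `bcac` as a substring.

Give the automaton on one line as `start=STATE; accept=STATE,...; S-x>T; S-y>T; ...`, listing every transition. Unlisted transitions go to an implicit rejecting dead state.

Run two small machines in parallel and take their product. One (5 states) tracks how much of the suffix `bbab` has currently been matched; the other (5 states) tracks whether and how much of `bcac` has been seen. Each combined state is a pair, one component from each; accept when both components accept.
With 12 states:
          a    b    c  
>  q0     q0   q1   q0 
   q1     q0   q2   q3 
   q2     q4   q2   q3 
   q3     q5   q1   q0 
   q4     q0   q6   q0 
   q5     q0   q1   q7 
   q6     q0   q2   q3 
   q7     q7   q8   q7 
   q8     q7   q9   q7 
   q9    q10   q9   q7 
   q10    q7  q11   q7 
 * q11    q7   q9   q7 
(> = start, * = accepting)

start=q0; accept=q11; q0-a>q0; q0-b>q1; q0-c>q0; q1-a>q0; q1-b>q2; q1-c>q3; q2-a>q4; q2-b>q2; q2-c>q3; q3-a>q5; q3-b>q1; q3-c>q0; q4-a>q0; q4-b>q6; q4-c>q0; q5-a>q0; q5-b>q1; q5-c>q7; q6-a>q0; q6-b>q2; q6-c>q3; q7-a>q7; q7-b>q8; q7-c>q7; q8-a>q7; q8-b>q9; q8-c>q7; q9-a>q10; q9-b>q9; q9-c>q7; q10-a>q7; q10-b>q11; q10-c>q7; q11-a>q7; q11-b>q9; q11-c>q7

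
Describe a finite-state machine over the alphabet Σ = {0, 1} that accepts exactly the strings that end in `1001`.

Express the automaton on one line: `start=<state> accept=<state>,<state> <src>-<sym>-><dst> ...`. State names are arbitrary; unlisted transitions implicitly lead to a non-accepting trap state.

Let each state record the length of the longest suffix of the input read so far that is also a prefix of `1001`. s1 means the last symbol is `1`; s2 means the last 2 symbols are `10`; s3 means the last 3 symbols are `100`; s4 means the last 4 symbols are `1001`. Accept only at s4, where the string currently ends in `1001`.
With 5 states:
        0   1  
>  s0   s0  s1 
   s1   s2  s1 
   s2   s3  s1 
   s3   s0  s4 
 * s4   s2  s1 
(> = start, * = accepting)

start=s0 accept=s4 s0-0->s0 s0-1->s1 s1-0->s2 s1-1->s1 s2-0->s3 s2-1->s1 s3-0->s0 s3-1->s4 s4-0->s2 s4-1->s1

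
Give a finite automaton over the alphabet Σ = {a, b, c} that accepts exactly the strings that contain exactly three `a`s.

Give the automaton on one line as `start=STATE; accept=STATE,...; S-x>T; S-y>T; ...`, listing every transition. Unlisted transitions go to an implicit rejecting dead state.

Only the number of `a`s matters, and only up to 4. Make a chain s0 → s1 → s2 → s3 → s4 advanced by each `a` (with s4 absorbing); every other symbol self-loops. The accepting set is {s3}.
        a   b   c  
>  s0   s1  s0  s0 
   s1   s2  s1  s1 
   s2   s3  s2  s2 
 * s3   s4  s3  s3 
   s4   s4  s4  s4 
(> = start, * = accepting)

start=s0; accept=s3; s0-a>s1; s0-b>s0; s0-c>s0; s1-a>s2; s1-b>s1; s1-c>s1; s2-a>s3; s2-b>s2; s2-c>s2; s3-a>s4; s3-b>s3; s3-c>s3; s4-a>s4; s4-b>s4; s4-c>s4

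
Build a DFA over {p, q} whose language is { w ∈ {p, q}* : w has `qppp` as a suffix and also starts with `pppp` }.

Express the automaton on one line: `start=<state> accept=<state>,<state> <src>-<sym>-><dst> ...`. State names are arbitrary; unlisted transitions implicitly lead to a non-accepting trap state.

Build one automaton per condition and run them in lockstep. One (5 states) tracks how much of the suffix `qppp` has currently been matched; the other (6 states) tracks whether the input so far still matches the prefix `pppp`. Each combined state is a pair, one component from each; accept when both components accept. Minimizing collapses redundant product states.
        p   q  
>  S0   S1  S2 
   S1   S3  S2 
   S2   S2  S2 
   S3   S4  S2 
   S4   S5  S2 
   S5   S5  S6 
   S6   S7  S6 
   S7   S8  S6 
   S8   S9  S6 
 * S9   S5  S6 
(> = start, * = accepting)

start=S0 accept=S9 S0-p->S1 S0-q->S2 S1-p->S3 S1-q->S2 S2-p->S2 S2-q->S2 S3-p->S4 S3-q->S2 S4-p->S5 S4-q->S2 S5-p->S5 S5-q->S6 S6-p->S7 S6-q->S6 S7-p->S8 S7-q->S6 S8-p->S9 S8-q->S6 S9-p->S5 S9-q->S6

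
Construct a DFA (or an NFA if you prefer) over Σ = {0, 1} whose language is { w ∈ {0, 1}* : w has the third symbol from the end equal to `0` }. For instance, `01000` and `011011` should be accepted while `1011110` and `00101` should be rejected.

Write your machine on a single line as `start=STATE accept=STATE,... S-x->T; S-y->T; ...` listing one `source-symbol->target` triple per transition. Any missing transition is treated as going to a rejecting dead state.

start=s0; accept=s7,s8,s9,s10; s0-0->s1; s0-1->s2; s1-0->s3; s1-1->s4; s2-0->s5; s2-1->s6; s3-0->s7; s3-1->s8; s4-0->s9; s4-1->s10; s5-0->s11; s5-1->s12; s6-0->s13; s6-1->s14; s7-0->s7; s7-1->s8; s8-0->s9; s8-1->s10; s9-0->s11; s9-1->s12; s10-0->s13; s10-1->s14; s11-0->s7; s11-1->s8; s12-0->s9; s12-1->s10; s13-0->s11; s13-1->s12; s14-0->s13; s14-1->s14

A DFA must remember the last 3 symbols (since which symbol is third-to-last isn't known until the input ends). Use one state per possible window of the last ≤3 symbols; accept from those whose window starts with `0`.
With 15 states:
          0    1  
>  s0     s1   s2 
   s1     s3   s4 
   s2     s5   s6 
   s3     s7   s8 
   s4     s9  s10 
   s5    s11  s12 
   s6    s13  s14 
 * s7     s7   s8 
 * s8     s9  s10 
 * s9    s11  s12 
 * s10   s13  s14 
   s11    s7   s8 
   s12    s9  s10 
   s13   s11  s12 
   s14   s13  s14 
(> = start, * = accepting)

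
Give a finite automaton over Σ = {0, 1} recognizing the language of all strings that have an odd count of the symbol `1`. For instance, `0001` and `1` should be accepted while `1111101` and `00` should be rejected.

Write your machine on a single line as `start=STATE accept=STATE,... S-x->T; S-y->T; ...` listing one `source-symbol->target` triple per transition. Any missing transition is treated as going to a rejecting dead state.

start=A; accept=B; A-0->A; A-1->B; B-0->B; B-1->A

Keep the running count of `1`s modulo 2: each `1` advances along the cycle A → B → A while other symbols loop. Accept at B.
A 2-state machine:
       0  1 
>  A   A  B 
 * B   B  A 
(> = start, * = accepting)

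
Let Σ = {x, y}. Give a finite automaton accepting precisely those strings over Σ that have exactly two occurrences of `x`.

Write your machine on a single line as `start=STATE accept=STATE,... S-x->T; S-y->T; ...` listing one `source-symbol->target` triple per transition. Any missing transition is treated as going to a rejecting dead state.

start=q0; accept=q2; q0-x->q1; q0-y->q0; q1-x->q2; q1-y->q1; q2-x->q3; q2-y->q2; q3-x->q3; q3-y->q3

Only the number of `x`s matters, and only up to 3. Make a chain q0 → q1 → q2 → q3 advanced by each `x` (with q3 absorbing); every other symbol self-loops. The accepting set is {q2}.
4 states suffice.
        x   y  
>  q0   q1  q0 
   q1   q2  q1 
 * q2   q3  q2 
   q3   q3  q3 
(> = start, * = accepting)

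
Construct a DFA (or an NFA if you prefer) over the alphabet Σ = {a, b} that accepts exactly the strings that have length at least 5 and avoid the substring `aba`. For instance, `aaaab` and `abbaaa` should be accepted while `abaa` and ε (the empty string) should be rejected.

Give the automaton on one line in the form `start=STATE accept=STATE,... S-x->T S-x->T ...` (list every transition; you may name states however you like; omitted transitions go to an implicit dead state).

start=s0 accept=s13,s14,s15 s0-a->s1 s0-b->s2 s1-a->s3 s1-b->s4 s2-a->s3 s2-b->s5 s3-a->s6 s3-b->s7 s4-a->s8 s4-b->s9 s5-a->s6 s5-b->s9 s6-a->s10 s6-b->s11 s7-a->s8 s7-b->s12 s8-a->s8 s8-b->s8 s9-a->s10 s9-b->s12 s10-a->s13 s10-b->s14 s11-a->s8 s11-b->s15 s12-a->s13 s12-b->s15 s13-a->s13 s13-b->s14 s14-a->s8 s14-b->s15 s15-a->s13 s15-b->s15

Run two small machines in parallel and take their product. One (7 states) tracks the input length, saturating at 6; the other (4 states) tracks partial matches of the forbidden pattern `aba`. Each combined state is a pair, one component from each; accept when both components accept. Minimizing collapses redundant product states.
A 16-state machine:
          a    b  
>  s0     s1   s2 
   s1     s3   s4 
   s2     s3   s5 
   s3     s6   s7 
   s4     s8   s9 
   s5     s6   s9 
   s6    s10  s11 
   s7     s8  s12 
   s8     s8   s8 
   s9    s10  s12 
   s10   s13  s14 
   s11    s8  s15 
   s12   s13  s15 
 * s13   s13  s14 
 * s14    s8  s15 
 * s15   s13  s15 
(> = start, * = accepting)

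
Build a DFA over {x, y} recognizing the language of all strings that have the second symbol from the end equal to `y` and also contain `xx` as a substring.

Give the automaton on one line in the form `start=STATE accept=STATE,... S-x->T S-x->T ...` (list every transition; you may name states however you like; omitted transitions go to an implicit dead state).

start=s0 accept=s4,s5 s0-x->s1 s0-y->s0 s1-x->s2 s1-y->s0 s2-x->s2 s2-y->s3 s3-x->s4 s3-y->s5 s4-x->s2 s4-y->s3 s5-x->s4 s5-y->s5

Handle the two conditions separately and then intersect. The first has 7 states tracking the last 2 symbols read; the second has 3 states tracking whether and how much of `xx` has been seen. A product state is a pair (one from each), accepting exactly when both do. After merging equivalent states the machine shrinks.
A 6-state machine:
        x   y  
>  s0   s1  s0 
   s1   s2  s0 
   s2   s2  s3 
   s3   s4  s5 
 * s4   s2  s3 
 * s5   s4  s5 
(> = start, * = accepting)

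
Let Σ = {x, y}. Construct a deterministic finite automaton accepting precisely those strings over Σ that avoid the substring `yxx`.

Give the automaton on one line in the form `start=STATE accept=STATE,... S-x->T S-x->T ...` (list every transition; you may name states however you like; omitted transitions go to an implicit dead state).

start=q0 accept=q0,q1,q2 q0-x->q0 q0-y->q1 q1-x->q2 q1-y->q1 q2-x->q3 q2-y->q1 q3-x->q3 q3-y->q3

Track partial matches of the forbidden pattern `yxx`. State q3 is a dead state reached once `yxx` has occurred; every other state accepts. q0 means no part of `yxx` is currently matched.
        x   y  
>* q0   q0  q1 
 * q1   q2  q1 
 * q2   q3  q1 
   q3   q3  q3 
(> = start, * = accepting)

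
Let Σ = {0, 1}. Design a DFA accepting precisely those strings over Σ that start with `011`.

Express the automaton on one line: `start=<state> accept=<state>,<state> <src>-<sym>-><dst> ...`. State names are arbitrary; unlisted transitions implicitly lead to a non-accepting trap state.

start=q0 accept=q3 q0-0->q1 q0-1->q4 q1-0->q4 q1-1->q2 q2-0->q4 q2-1->q3 q3-0->q3 q3-1->q3 q4-0->q4 q4-1->q4

Walk along `011` while the input agrees: from q0 take `0` to q1, and so on. Any deviation drops to the rejecting sink q4. Once q3 is reached the prefix is confirmed and every continuation is accepted.
With 5 states:
        0   1  
>  q0   q1  q4 
   q1   q4  q2 
   q2   q4  q3 
 * q3   q3  q3 
   q4   q4  q4 
(> = start, * = accepting)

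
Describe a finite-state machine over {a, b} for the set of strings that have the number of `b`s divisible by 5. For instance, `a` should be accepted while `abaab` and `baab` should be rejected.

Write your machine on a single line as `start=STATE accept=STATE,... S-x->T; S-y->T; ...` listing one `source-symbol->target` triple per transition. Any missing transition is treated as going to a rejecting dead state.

Keep the running count of `b`s modulo 5: each `b` advances along the cycle q0 → q1 → q2 → q3 → q4 → q0 while other symbols loop. Accept at q0.
A 5-state machine:
        a   b  
>* q0   q0  q1 
   q1   q1  q2 
   q2   q2  q3 
   q3   q3  q4 
   q4   q4  q0 
(> = start, * = accepting)

start=q0; accept=q0; q0-a->q0; q0-b->q1; q1-a->q1; q1-b->q2; q2-a->q2; q2-b->q3; q3-a->q3; q3-b->q4; q4-a->q4; q4-b->q0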